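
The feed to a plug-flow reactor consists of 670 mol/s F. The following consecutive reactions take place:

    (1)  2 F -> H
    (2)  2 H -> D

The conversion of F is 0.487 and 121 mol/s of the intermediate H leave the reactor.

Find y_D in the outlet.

Conversion of F: F consumed = 2ξ₁ = 0.487 × 670 → ξ₁ = 163.1 mol/s.
H balance: n_H = 0 + 1ξ₁ − 2ξ₂ = 121 → ξ₂ = (1·163.1 − 121)/2 = 21.07 mol/s.
Outlet amounts (n = n₀ + Σ ν·ξ):
  F: 670 − 2(163.1) = 343.7
  H: 0 + 1(163.1) − 2(21.07) = 121
  D: 0 + 1(21.07) = 21.07
Total out = 485.8 mol/s; y_D = 21.07 / 485.8 = 0.04338.

0.0434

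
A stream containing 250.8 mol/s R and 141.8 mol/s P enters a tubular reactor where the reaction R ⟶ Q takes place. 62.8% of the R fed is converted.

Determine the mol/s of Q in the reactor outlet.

R reacted = 0.628 × 250.8 = 157.5 mol/s; ν_R = −1, so ξ = 157.5/1 = 157.5 mol/s.
Outlet amounts (n = n₀ + ν ξ):
  R: 250.8 − 1(157.5) = 93.3
  Q: 0 + 1(157.5) = 157.5
  P: 141.8 (inert)

158 mol/s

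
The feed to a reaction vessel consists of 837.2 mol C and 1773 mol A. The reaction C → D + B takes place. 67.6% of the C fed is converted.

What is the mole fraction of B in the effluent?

0.178

C reacted = 0.676 × 837.2 = 565.9 mol; ν_C = −1, so ξ = 565.9/1 = 565.9 mol.
Outlet amounts (n = n₀ + ν ξ):
  C: 837.2 − 1(565.9) = 271.3
  D: 0 + 1(565.9) = 565.9
  B: 0 + 1(565.9) = 565.9
  A: 1773 (inert)
Total out = 3176 mol; y_B = 565.9 / 3176 = 0.1782.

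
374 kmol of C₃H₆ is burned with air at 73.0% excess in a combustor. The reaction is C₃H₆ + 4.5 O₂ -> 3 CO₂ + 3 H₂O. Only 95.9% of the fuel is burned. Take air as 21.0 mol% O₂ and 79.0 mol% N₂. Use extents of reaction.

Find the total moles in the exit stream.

14400 kmol

Stoichiometric O₂ = 4.5 × 374 = 1683 kmol; O₂ fed = 1683 × 1.730 = 2912 kmol.
N₂ fed = 2912 × 79/21 = 10950 kmol.
Fuel reacted = 0.959 × 374 → ξ = 358.7 kmol.
Outlet (n = n₀ + ν ξ):
  C₃H₆: 374 − 1(358.7) = 15.33
  O₂: 2912 − 4.5(358.7) = 1298
  N₂: 10950 (inert)
  CO₂: 0 + 3(358.7) = 1076
  H₂O: 0 + 3(358.7) = 1076
Total out = 15.33 + 1298 + 10950 + 1076 + 1076 = 14420 kmol.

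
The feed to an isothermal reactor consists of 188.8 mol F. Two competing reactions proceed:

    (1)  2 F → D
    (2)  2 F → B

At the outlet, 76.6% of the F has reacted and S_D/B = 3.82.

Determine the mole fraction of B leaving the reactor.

Conversion of F: F consumed = 0.766 × 188.8 = 144.6 mol = 2ξ₁ + 2ξ₂.
Selectivity: 1ξ₁ / (1ξ₂) = 3.82 → ξ₁ = 3.82 ξ₂.
Substitute: (2·3.82 + 2) ξ₂ = 144.6 → ξ₂ = 15 mol, ξ₁ = 57.31 mol.
Outlet amounts (n = n₀ + Σ ν·ξ):
  F: 188.8 − 2(57.31) − 2(15) = 44.18
  D: 0 + 1(57.31) = 57.31
  B: 0 + 1(15) = 15
Total out = 116.5 mol; y_B = 15 / 116.5 = 0.1288.

0.129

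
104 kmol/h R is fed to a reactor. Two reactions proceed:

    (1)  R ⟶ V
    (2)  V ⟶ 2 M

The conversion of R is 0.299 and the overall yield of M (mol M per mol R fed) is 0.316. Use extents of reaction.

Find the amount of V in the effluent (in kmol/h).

Conversion of R: R consumed = 1ξ₁ = 0.299 × 104 → ξ₁ = 31.1 kmol/h.
Yield of M: 2ξ₂ / 104 = 0.316 → ξ₂ = 16.43 kmol/h.
Outlet amounts (n = n₀ + Σ ν·ξ):
  R: 104 − 1(31.1) = 72.9
  V: 0 + 1(31.1) − 1(16.43) = 14.66
  M: 0 + 2(16.43) = 32.86

14.7 kmol/h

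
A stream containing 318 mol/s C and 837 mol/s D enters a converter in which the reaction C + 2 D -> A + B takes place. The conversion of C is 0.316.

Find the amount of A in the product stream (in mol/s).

C reacted = 0.316 × 318 = 100.5 mol/s; ν_C = −1, so ξ = 100.5/1 = 100.5 mol/s.
Outlet amounts (n = n₀ + ν ξ):
  C: 318 − 1(100.5) = 217.5
  D: 837 − 2(100.5) = 636
  A: 0 + 1(100.5) = 100.5
  B: 0 + 1(100.5) = 100.5

100 mol/s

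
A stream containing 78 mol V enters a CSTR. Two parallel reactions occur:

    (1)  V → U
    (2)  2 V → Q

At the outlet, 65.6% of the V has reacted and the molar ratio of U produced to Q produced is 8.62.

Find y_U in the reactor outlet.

Conversion of V: V consumed = 0.656 × 78 = 51.17 mol = 1ξ₁ + 2ξ₂.
Selectivity: 1ξ₁ / (1ξ₂) = 8.62 → ξ₁ = 8.62 ξ₂.
Substitute: (1·8.62 + 2) ξ₂ = 51.17 → ξ₂ = 4.818 mol, ξ₁ = 41.53 mol.
Outlet amounts (n = n₀ + Σ ν·ξ):
  V: 78 − 1(41.53) − 2(4.818) = 26.83
  U: 0 + 1(41.53) = 41.53
  Q: 0 + 1(4.818) = 4.818
Total out = 73.18 mol; y_U = 41.53 / 73.18 = 0.5675.

0.568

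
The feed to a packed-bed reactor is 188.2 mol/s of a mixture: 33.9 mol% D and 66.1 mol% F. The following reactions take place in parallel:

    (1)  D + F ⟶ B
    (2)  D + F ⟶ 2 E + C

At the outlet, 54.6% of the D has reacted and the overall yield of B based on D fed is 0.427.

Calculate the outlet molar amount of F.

89.6 mol/s

Yield of B: 1ξ₁ / 63.8 = 0.427 → ξ₁ = 27.24 mol/s.
Conversion of D: 1ξ₁ + 1ξ₂ = 0.546 × 63.8 = 34.83 → ξ₂ = 7.592 mol/s.
Outlet amounts (n = n₀ + Σ ν·ξ):
  D: 63.8 − 1(27.24) − 1(7.592) = 28.97
  F: 124.4 − 1(27.24) − 1(7.592) = 89.57
  B: 0 + 1(27.24) = 27.24
  E: 0 + 2(7.592) = 15.18
  C: 0 + 1(7.592) = 7.592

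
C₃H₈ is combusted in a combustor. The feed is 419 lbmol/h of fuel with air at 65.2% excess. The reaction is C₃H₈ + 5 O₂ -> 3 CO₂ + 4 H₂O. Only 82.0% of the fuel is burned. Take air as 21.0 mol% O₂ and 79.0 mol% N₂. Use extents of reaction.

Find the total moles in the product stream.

17200 lbmol/h

Stoichiometric O₂ = 5 × 419 = 2095 lbmol/h; O₂ fed = 2095 × 1.652 = 3461 lbmol/h.
N₂ fed = 3461 × 79/21 = 13020 lbmol/h.
Fuel reacted = 0.82 × 419 → ξ = 343.6 lbmol/h.
Outlet (n = n₀ + ν ξ):
  C₃H₈: 419 − 1(343.6) = 75.42
  O₂: 3461 − 5(343.6) = 1743
  N₂: 13020 (inert)
  CO₂: 0 + 3(343.6) = 1031
  H₂O: 0 + 4(343.6) = 1374
Total out = 75.42 + 1743 + 13020 + 1031 + 1374 = 17240 lbmol/h.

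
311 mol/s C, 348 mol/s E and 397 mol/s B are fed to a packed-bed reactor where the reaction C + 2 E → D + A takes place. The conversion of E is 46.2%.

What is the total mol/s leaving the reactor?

E reacted = 0.462 × 348 = 160.8 mol/s; ν_E = −2, so ξ = 160.8/2 = 80.39 mol/s.
Outlet amounts (n = n₀ + ν ξ):
  C: 311 − 1(80.39) = 230.6
  E: 348 − 2(80.39) = 187.2
  D: 0 + 1(80.39) = 80.39
  A: 0 + 1(80.39) = 80.39
  B: 397 (inert)
Total out = 230.6 + 187.2 + 80.39 + 80.39 + 397 = 975.6 mol/s.

976 mol/s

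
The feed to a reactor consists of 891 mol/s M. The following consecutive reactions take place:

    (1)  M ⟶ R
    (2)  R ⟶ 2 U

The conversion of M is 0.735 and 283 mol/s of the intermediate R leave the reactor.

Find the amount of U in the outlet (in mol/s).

744 mol/s

Conversion of M: M consumed = 1ξ₁ = 0.735 × 891 → ξ₁ = 654.9 mol/s.
R balance: n_R = 0 + 1ξ₁ − 1ξ₂ = 283 → ξ₂ = (1·654.9 − 283)/1 = 371.9 mol/s.
Outlet amounts (n = n₀ + Σ ν·ξ):
  M: 891 − 1(654.9) = 236.1
  R: 0 + 1(654.9) − 1(371.9) = 283
  U: 0 + 2(371.9) = 743.8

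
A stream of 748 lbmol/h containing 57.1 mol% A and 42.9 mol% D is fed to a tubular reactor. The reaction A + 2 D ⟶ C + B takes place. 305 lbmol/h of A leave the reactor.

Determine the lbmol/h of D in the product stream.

For A: n = n₀ − 1ξ → 305 = 427.1 − 1ξ, giving ξ = 122.1 lbmol/h.
Outlet amounts (n = n₀ + ν ξ):
  A: 427.1 − 1(122.1) = 305
  D: 320.9 − 2(122.1) = 76.68
  C: 0 + 1(122.1) = 122.1
  B: 0 + 1(122.1) = 122.1

76.7 lbmol/h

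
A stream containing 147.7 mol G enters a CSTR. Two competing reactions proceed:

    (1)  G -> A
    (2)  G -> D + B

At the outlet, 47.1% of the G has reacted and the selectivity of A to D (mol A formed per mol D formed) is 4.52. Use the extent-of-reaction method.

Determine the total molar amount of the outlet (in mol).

160 mol

Conversion of G: G consumed = 0.471 × 147.7 = 69.57 mol = 1ξ₁ + 1ξ₂.
Selectivity: 1ξ₁ / (1ξ₂) = 4.52 → ξ₁ = 4.52 ξ₂.
Substitute: (1·4.52 + 1) ξ₂ = 69.57 → ξ₂ = 12.6 mol, ξ₁ = 56.96 mol.
Outlet amounts (n = n₀ + Σ ν·ξ):
  G: 147.7 − 1(56.96) − 1(12.6) = 78.13
  A: 0 + 1(56.96) = 56.96
  D: 0 + 1(12.6) = 12.6
  B: 0 + 1(12.6) = 12.6
Total out = 78.13 + 56.96 + 12.6 + 12.6 = 160.3 mol.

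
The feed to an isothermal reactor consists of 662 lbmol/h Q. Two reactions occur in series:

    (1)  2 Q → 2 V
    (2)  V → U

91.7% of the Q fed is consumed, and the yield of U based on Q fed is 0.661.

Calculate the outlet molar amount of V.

169 lbmol/h

Conversion of Q: Q consumed = 2ξ₁ = 0.917 × 662 → ξ₁ = 303.5 lbmol/h.
Yield of U: 1ξ₂ / 662 = 0.661 → ξ₂ = 437.6 lbmol/h.
Outlet amounts (n = n₀ + Σ ν·ξ):
  Q: 662 − 2(303.5) = 54.95
  V: 0 + 2(303.5) − 1(437.6) = 169.5
  U: 0 + 1(437.6) = 437.6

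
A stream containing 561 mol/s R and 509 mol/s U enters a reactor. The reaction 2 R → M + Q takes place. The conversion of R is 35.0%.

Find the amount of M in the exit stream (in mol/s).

R reacted = 0.35 × 561 = 196.3 mol/s; ν_R = −2, so ξ = 196.3/2 = 98.17 mol/s.
Outlet amounts (n = n₀ + ν ξ):
  R: 561 − 2(98.17) = 364.6
  M: 0 + 1(98.17) = 98.17
  Q: 0 + 1(98.17) = 98.17
  U: 509 (inert)

98.2 mol/s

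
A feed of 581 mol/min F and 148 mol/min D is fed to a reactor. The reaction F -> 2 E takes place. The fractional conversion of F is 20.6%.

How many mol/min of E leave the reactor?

F reacted = 0.206 × 581 = 119.7 mol/min; ν_F = −1, so ξ = 119.7/1 = 119.7 mol/min.
Outlet amounts (n = n₀ + ν ξ):
  F: 581 − 1(119.7) = 461.3
  E: 0 + 2(119.7) = 239.4
  D: 148 (inert)

239 mol/min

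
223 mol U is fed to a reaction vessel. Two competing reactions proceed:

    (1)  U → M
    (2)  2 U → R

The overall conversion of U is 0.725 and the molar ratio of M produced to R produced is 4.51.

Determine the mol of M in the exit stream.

112 mol

Conversion of U: U consumed = 0.725 × 223 = 161.7 mol = 1ξ₁ + 2ξ₂.
Selectivity: 1ξ₁ / (1ξ₂) = 4.51 → ξ₁ = 4.51 ξ₂.
Substitute: (1·4.51 + 2) ξ₂ = 161.7 → ξ₂ = 24.83 mol, ξ₁ = 112 mol.
Outlet amounts (n = n₀ + Σ ν·ξ):
  U: 223 − 1(112) − 2(24.83) = 61.32
  M: 0 + 1(112) = 112
  R: 0 + 1(24.83) = 24.83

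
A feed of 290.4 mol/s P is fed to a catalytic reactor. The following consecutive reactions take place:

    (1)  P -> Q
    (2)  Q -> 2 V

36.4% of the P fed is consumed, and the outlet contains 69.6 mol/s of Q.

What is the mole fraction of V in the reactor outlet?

0.221

Conversion of P: P consumed = 1ξ₁ = 0.364 × 290.4 → ξ₁ = 105.7 mol/s.
Q balance: n_Q = 0 + 1ξ₁ − 1ξ₂ = 69.6 → ξ₂ = (1·105.7 − 69.6)/1 = 36.11 mol/s.
Outlet amounts (n = n₀ + Σ ν·ξ):
  P: 290.4 − 1(105.7) = 184.7
  Q: 0 + 1(105.7) − 1(36.11) = 69.6
  V: 0 + 2(36.11) = 72.21
Total out = 326.5 mol/s; y_V = 72.21 / 326.5 = 0.2212.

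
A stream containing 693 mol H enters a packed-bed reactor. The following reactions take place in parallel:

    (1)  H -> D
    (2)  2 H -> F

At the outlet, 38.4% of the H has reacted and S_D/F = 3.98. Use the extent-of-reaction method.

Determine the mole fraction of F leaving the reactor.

0.0686

Conversion of H: H consumed = 0.384 × 693 = 266.1 mol = 1ξ₁ + 2ξ₂.
Selectivity: 1ξ₁ / (1ξ₂) = 3.98 → ξ₁ = 3.98 ξ₂.
Substitute: (1·3.98 + 2) ξ₂ = 266.1 → ξ₂ = 44.5 mol, ξ₁ = 177.1 mol.
Outlet amounts (n = n₀ + Σ ν·ξ):
  H: 693 − 1(177.1) − 2(44.5) = 426.9
  D: 0 + 1(177.1) = 177.1
  F: 0 + 1(44.5) = 44.5
Total out = 648.5 mol; y_F = 44.5 / 648.5 = 0.06862.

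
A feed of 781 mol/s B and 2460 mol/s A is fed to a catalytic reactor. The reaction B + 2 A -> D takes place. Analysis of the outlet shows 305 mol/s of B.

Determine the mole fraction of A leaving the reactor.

For B: n = n₀ − 1ξ → 305 = 781 − 1ξ, giving ξ = 476 mol/s.
Outlet amounts (n = n₀ + ν ξ):
  B: 781 − 1(476) = 305
  A: 2460 − 2(476) = 1508
  D: 0 + 1(476) = 476
Total out = 2289 mol/s; y_A = 1508 / 2289 = 0.6588.

0.659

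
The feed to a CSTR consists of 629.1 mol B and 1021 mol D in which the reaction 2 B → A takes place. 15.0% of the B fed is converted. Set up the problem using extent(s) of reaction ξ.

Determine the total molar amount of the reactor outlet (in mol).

B reacted = 0.15 × 629.1 = 94.36 mol; ν_B = −2, so ξ = 94.36/2 = 47.18 mol.
Outlet amounts (n = n₀ + ν ξ):
  B: 629.1 − 2(47.18) = 534.7
  A: 0 + 1(47.18) = 47.18
  D: 1021 (inert)
Total out = 534.7 + 47.18 + 1021 = 1603 mol.

1600 mol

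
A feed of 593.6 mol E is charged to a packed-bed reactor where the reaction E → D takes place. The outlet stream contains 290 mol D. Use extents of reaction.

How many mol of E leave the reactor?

For D: n = n₀ + 1ξ → 290 = 0 + 1ξ, giving ξ = 290 mol.
Outlet amounts (n = n₀ + ν ξ):
  E: 593.6 − 1(290) = 303.6
  D: 0 + 1(290) = 290

304 mol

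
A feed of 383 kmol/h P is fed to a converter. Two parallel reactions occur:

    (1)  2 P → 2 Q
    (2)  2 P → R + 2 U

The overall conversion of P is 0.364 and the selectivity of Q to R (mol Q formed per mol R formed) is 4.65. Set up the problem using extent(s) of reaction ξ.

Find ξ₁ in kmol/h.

ξ₁ = 48.7 kmol/h

Conversion of P: P consumed = 0.364 × 383 = 139.4 kmol/h = 2ξ₁ + 2ξ₂.
Selectivity: 2ξ₁ / (1ξ₂) = 4.65 → ξ₁ = 2.325 ξ₂.
Substitute: (2·2.325 + 2) ξ₂ = 139.4 → ξ₂ = 20.96 kmol/h, ξ₁ = 48.74 kmol/h.
Outlet amounts (n = n₀ + Σ ν·ξ):
  P: 383 − 2(48.74) − 2(20.96) = 243.6
  Q: 0 + 2(48.74) = 97.48
  R: 0 + 1(20.96) = 20.96
  U: 0 + 2(20.96) = 41.93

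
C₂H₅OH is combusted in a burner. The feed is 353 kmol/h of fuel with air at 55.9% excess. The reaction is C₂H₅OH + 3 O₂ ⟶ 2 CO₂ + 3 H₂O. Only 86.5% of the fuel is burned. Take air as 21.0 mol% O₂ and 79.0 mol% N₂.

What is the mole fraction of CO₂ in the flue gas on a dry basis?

Stoichiometric O₂ = 3 × 353 = 1059 kmol/h; O₂ fed = 1059 × 1.559 = 1651 kmol/h.
N₂ fed = 1651 × 79/21 = 6211 kmol/h.
Fuel reacted = 0.865 × 353 → ξ = 305.3 kmol/h.
Outlet (n = n₀ + ν ξ):
  C₂H₅OH: 353 − 1(305.3) = 47.66
  O₂: 1651 − 3(305.3) = 734.9
  N₂: 6211 (inert)
  CO₂: 0 + 2(305.3) = 610.7
  H₂O: 0 + 3(305.3) = 916
Dry total = 7604 kmol/h; y_CO₂ (dry) = 610.7 / 7604 = 0.08031.

0.0803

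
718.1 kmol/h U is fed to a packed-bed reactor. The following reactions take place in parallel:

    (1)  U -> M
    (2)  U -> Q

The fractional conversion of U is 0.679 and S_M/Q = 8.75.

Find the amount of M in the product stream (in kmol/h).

Conversion of U: U consumed = 0.679 × 718.1 = 487.6 kmol/h = 1ξ₁ + 1ξ₂.
Selectivity: 1ξ₁ / (1ξ₂) = 8.75 → ξ₁ = 8.75 ξ₂.
Substitute: (1·8.75 + 1) ξ₂ = 487.6 → ξ₂ = 50.01 kmol/h, ξ₁ = 437.6 kmol/h.
Outlet amounts (n = n₀ + Σ ν·ξ):
  U: 718.1 − 1(437.6) − 1(50.01) = 230.5
  M: 0 + 1(437.6) = 437.6
  Q: 0 + 1(50.01) = 50.01

438 kmol/h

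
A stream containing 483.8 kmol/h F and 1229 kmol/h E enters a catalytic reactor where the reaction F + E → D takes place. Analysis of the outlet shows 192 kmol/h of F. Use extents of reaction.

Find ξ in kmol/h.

ξ = 292 kmol/h

For F: n = n₀ − 1ξ → 192 = 483.8 − 1ξ, giving ξ = 291.8 kmol/h.
Outlet amounts (n = n₀ + ν ξ):
  F: 483.8 − 1(291.8) = 192
  E: 1229 − 1(291.8) = 937.2
  D: 0 + 1(291.8) = 291.8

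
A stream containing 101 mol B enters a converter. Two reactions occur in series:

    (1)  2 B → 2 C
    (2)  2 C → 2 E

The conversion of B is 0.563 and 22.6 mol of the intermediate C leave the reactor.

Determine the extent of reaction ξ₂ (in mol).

ξ₂ = 17.1 mol

Conversion of B: B consumed = 2ξ₁ = 0.563 × 101 → ξ₁ = 28.43 mol.
C balance: n_C = 0 + 2ξ₁ − 2ξ₂ = 22.6 → ξ₂ = (2·28.43 − 22.6)/2 = 17.13 mol.
Outlet amounts (n = n₀ + Σ ν·ξ):
  B: 101 − 2(28.43) = 44.14
  C: 0 + 2(28.43) − 2(17.13) = 22.6
  E: 0 + 2(17.13) = 34.26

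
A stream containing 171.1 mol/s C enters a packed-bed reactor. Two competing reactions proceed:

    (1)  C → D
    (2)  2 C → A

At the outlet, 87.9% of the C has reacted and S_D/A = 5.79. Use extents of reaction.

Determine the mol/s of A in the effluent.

19.3 mol/s

Conversion of C: C consumed = 0.879 × 171.1 = 150.4 mol/s = 1ξ₁ + 2ξ₂.
Selectivity: 1ξ₁ / (1ξ₂) = 5.79 → ξ₁ = 5.79 ξ₂.
Substitute: (1·5.79 + 2) ξ₂ = 150.4 → ξ₂ = 19.31 mol/s, ξ₁ = 111.8 mol/s.
Outlet amounts (n = n₀ + Σ ν·ξ):
  C: 171.1 − 1(111.8) − 2(19.31) = 20.7
  D: 0 + 1(111.8) = 111.8
  A: 0 + 1(19.31) = 19.31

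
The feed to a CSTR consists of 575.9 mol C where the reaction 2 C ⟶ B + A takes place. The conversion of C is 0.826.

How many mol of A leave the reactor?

C reacted = 0.826 × 575.9 = 475.7 mol; ν_C = −2, so ξ = 475.7/2 = 237.8 mol.
Outlet amounts (n = n₀ + ν ξ):
  C: 575.9 − 2(237.8) = 100.2
  B: 0 + 1(237.8) = 237.8
  A: 0 + 1(237.8) = 237.8

238 mol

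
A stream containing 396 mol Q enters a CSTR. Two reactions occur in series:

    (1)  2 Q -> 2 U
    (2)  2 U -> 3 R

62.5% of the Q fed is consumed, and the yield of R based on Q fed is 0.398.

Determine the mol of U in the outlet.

Conversion of Q: Q consumed = 2ξ₁ = 0.625 × 396 → ξ₁ = 123.8 mol.
Yield of R: 3ξ₂ / 396 = 0.398 → ξ₂ = 52.54 mol.
Outlet amounts (n = n₀ + Σ ν·ξ):
  Q: 396 − 2(123.8) = 148.5
  U: 0 + 2(123.8) − 2(52.54) = 142.4
  R: 0 + 3(52.54) = 157.6

142 mol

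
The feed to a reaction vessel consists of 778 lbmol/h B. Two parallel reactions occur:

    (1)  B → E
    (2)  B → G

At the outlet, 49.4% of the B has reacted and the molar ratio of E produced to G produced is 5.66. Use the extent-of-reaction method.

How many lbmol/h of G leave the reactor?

Conversion of B: B consumed = 0.494 × 778 = 384.3 lbmol/h = 1ξ₁ + 1ξ₂.
Selectivity: 1ξ₁ / (1ξ₂) = 5.66 → ξ₁ = 5.66 ξ₂.
Substitute: (1·5.66 + 1) ξ₂ = 384.3 → ξ₂ = 57.71 lbmol/h, ξ₁ = 326.6 lbmol/h.
Outlet amounts (n = n₀ + Σ ν·ξ):
  B: 778 − 1(326.6) − 1(57.71) = 393.7
  E: 0 + 1(326.6) = 326.6
  G: 0 + 1(57.71) = 57.71

57.7 lbmol/h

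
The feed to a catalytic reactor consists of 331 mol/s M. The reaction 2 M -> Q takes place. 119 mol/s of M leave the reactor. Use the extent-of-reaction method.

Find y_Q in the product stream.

0.471

For M: n = n₀ − 2ξ → 119 = 331 − 2ξ, giving ξ = 106 mol/s.
Outlet amounts (n = n₀ + ν ξ):
  M: 331 − 2(106) = 119
  Q: 0 + 1(106) = 106
Total out = 225 mol/s; y_Q = 106 / 225 = 0.4711.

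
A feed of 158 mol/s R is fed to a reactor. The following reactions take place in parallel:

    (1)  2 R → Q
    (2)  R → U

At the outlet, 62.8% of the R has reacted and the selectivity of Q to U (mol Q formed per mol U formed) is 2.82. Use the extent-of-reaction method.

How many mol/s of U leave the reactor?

Conversion of R: R consumed = 0.628 × 158 = 99.22 mol/s = 2ξ₁ + 1ξ₂.
Selectivity: 1ξ₁ / (1ξ₂) = 2.82 → ξ₁ = 2.82 ξ₂.
Substitute: (2·2.82 + 1) ξ₂ = 99.22 → ξ₂ = 14.94 mol/s, ξ₁ = 42.14 mol/s.
Outlet amounts (n = n₀ + Σ ν·ξ):
  R: 158 − 2(42.14) − 1(14.94) = 58.78
  Q: 0 + 1(42.14) = 42.14
  U: 0 + 1(14.94) = 14.94

14.9 mol/s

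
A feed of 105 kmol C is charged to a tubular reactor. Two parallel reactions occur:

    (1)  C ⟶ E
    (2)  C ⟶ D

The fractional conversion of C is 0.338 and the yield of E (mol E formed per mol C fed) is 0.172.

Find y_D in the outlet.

Yield of E: 1ξ₁ / 105 = 0.172 → ξ₁ = 18.06 kmol.
Conversion of C: 1ξ₁ + 1ξ₂ = 0.338 × 105 = 35.49 → ξ₂ = 17.43 kmol.
Outlet amounts (n = n₀ + Σ ν·ξ):
  C: 105 − 1(18.06) − 1(17.43) = 69.51
  E: 0 + 1(18.06) = 18.06
  D: 0 + 1(17.43) = 17.43
Total out = 105 kmol; y_D = 17.43 / 105 = 0.166.

0.166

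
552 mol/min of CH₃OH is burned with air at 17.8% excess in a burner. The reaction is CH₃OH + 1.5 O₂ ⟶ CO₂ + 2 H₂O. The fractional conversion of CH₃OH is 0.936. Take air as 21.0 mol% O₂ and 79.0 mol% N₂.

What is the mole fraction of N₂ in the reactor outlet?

0.673

Stoichiometric O₂ = 1.5 × 552 = 828 mol/min; O₂ fed = 828 × 1.178 = 975.4 mol/min.
N₂ fed = 975.4 × 79/21 = 3669 mol/min.
Fuel reacted = 0.936 × 552 → ξ = 516.7 mol/min.
Outlet (n = n₀ + ν ξ):
  CH₃OH: 552 − 1(516.7) = 35.33
  O₂: 975.4 − 1.5(516.7) = 200.4
  N₂: 3669 (inert)
  CO₂: 0 + 1(516.7) = 516.7
  H₂O: 0 + 2(516.7) = 1033
Total out = 5455 mol/min; y_N₂ = 3669 / 5455 = 0.6726.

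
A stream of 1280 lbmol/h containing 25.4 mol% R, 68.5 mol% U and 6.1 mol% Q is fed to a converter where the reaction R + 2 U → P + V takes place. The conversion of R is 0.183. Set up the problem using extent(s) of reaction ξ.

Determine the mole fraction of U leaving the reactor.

0.621

R reacted = 0.183 × 325.1 = 59.5 lbmol/h; ν_R = −1, so ξ = 59.5/1 = 59.5 lbmol/h.
Outlet amounts (n = n₀ + ν ξ):
  R: 325.1 − 1(59.5) = 265.6
  U: 876.8 − 2(59.5) = 757.8
  P: 0 + 1(59.5) = 59.5
  V: 0 + 1(59.5) = 59.5
  Q: 78.08 (inert)
Total out = 1221 lbmol/h; y_U = 757.8 / 1221 = 0.6209.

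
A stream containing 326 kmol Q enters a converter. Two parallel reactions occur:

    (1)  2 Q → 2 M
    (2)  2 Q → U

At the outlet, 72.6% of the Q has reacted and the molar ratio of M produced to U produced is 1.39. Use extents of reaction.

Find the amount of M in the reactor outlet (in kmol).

Conversion of Q: Q consumed = 0.726 × 326 = 236.7 kmol = 2ξ₁ + 2ξ₂.
Selectivity: 2ξ₁ / (1ξ₂) = 1.39 → ξ₁ = 0.695 ξ₂.
Substitute: (2·0.695 + 2) ξ₂ = 236.7 → ξ₂ = 69.82 kmol, ξ₁ = 48.52 kmol.
Outlet amounts (n = n₀ + Σ ν·ξ):
  Q: 326 − 2(48.52) − 2(69.82) = 89.32
  M: 0 + 2(48.52) = 97.04
  U: 0 + 1(69.82) = 69.82

97 kmol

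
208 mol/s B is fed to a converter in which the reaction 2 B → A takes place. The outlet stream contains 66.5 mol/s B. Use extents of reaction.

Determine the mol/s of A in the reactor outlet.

70.8 mol/s

For B: n = n₀ − 2ξ → 66.5 = 208 − 2ξ, giving ξ = 70.75 mol/s.
Outlet amounts (n = n₀ + ν ξ):
  B: 208 − 2(70.75) = 66.5
  A: 0 + 1(70.75) = 70.75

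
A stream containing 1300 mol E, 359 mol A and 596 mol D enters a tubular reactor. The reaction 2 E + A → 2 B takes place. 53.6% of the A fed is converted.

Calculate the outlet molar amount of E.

915 mol

A reacted = 0.536 × 359 = 192.4 mol; ν_A = −1, so ξ = 192.4/1 = 192.4 mol.
Outlet amounts (n = n₀ + ν ξ):
  E: 1300 − 2(192.4) = 915.2
  A: 359 − 1(192.4) = 166.6
  B: 0 + 2(192.4) = 384.8
  D: 596 (inert)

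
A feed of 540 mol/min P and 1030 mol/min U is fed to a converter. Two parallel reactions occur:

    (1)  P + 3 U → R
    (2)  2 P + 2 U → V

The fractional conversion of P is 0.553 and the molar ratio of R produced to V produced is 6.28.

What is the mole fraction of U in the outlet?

0.356

Conversion of P: P consumed = 0.553 × 540 = 298.6 mol/min = 1ξ₁ + 2ξ₂.
Selectivity: 1ξ₁ / (1ξ₂) = 6.28 → ξ₁ = 6.28 ξ₂.
Substitute: (1·6.28 + 2) ξ₂ = 298.6 → ξ₂ = 36.07 mol/min, ξ₁ = 226.5 mol/min.
Outlet amounts (n = n₀ + Σ ν·ξ):
  P: 540 − 1(226.5) − 2(36.07) = 241.4
  U: 1030 − 3(226.5) − 2(36.07) = 278.4
  R: 0 + 1(226.5) = 226.5
  V: 0 + 1(36.07) = 36.07
Total out = 782.3 mol/min; y_U = 278.4 / 782.3 = 0.3559.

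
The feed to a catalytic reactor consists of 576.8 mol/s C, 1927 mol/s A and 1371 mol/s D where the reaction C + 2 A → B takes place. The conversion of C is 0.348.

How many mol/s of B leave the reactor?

201 mol/s

C reacted = 0.348 × 576.8 = 200.7 mol/s; ν_C = −1, so ξ = 200.7/1 = 200.7 mol/s.
Outlet amounts (n = n₀ + ν ξ):
  C: 576.8 − 1(200.7) = 376.1
  A: 1927 − 2(200.7) = 1526
  B: 0 + 1(200.7) = 200.7
  D: 1371 (inert)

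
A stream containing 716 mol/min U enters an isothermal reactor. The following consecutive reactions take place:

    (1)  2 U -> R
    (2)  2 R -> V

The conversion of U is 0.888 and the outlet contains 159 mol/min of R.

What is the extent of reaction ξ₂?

ξ₂ = 79.5 mol/min

Conversion of U: U consumed = 2ξ₁ = 0.888 × 716 → ξ₁ = 317.9 mol/min.
R balance: n_R = 0 + 1ξ₁ − 2ξ₂ = 159 → ξ₂ = (1·317.9 − 159)/2 = 79.45 mol/min.
Outlet amounts (n = n₀ + Σ ν·ξ):
  U: 716 − 2(317.9) = 80.19
  R: 0 + 1(317.9) − 2(79.45) = 159
  V: 0 + 1(79.45) = 79.45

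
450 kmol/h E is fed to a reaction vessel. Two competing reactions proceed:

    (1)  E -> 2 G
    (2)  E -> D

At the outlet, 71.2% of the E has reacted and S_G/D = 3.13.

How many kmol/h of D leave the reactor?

Conversion of E: E consumed = 0.712 × 450 = 320.4 kmol/h = 1ξ₁ + 1ξ₂.
Selectivity: 2ξ₁ / (1ξ₂) = 3.13 → ξ₁ = 1.565 ξ₂.
Substitute: (1·1.565 + 1) ξ₂ = 320.4 → ξ₂ = 124.9 kmol/h, ξ₁ = 195.5 kmol/h.
Outlet amounts (n = n₀ + Σ ν·ξ):
  E: 450 − 1(195.5) − 1(124.9) = 129.6
  G: 0 + 2(195.5) = 391
  D: 0 + 1(124.9) = 124.9

125 kmol/h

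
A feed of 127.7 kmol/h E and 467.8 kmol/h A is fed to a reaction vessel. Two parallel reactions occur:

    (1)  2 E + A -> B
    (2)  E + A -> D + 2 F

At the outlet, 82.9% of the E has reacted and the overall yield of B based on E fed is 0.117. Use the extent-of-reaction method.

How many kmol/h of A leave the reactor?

377 kmol/h

Yield of B: 1ξ₁ / 127.7 = 0.117 → ξ₁ = 14.94 kmol/h.
Conversion of E: 2ξ₁ + 1ξ₂ = 0.829 × 127.7 = 105.9 → ξ₂ = 75.98 kmol/h.
Outlet amounts (n = n₀ + Σ ν·ξ):
  E: 127.7 − 2(14.94) − 1(75.98) = 21.84
  A: 467.8 − 1(14.94) − 1(75.98) = 376.9
  B: 0 + 1(14.94) = 14.94
  D: 0 + 1(75.98) = 75.98
  F: 0 + 2(75.98) = 152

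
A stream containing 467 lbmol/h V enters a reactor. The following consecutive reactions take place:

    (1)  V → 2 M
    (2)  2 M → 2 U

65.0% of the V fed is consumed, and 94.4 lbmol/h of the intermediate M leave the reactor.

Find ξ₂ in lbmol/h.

Conversion of V: V consumed = 1ξ₁ = 0.65 × 467 → ξ₁ = 303.6 lbmol/h.
M balance: n_M = 0 + 2ξ₁ − 2ξ₂ = 94.4 → ξ₂ = (2·303.6 − 94.4)/2 = 256.4 lbmol/h.
Outlet amounts (n = n₀ + Σ ν·ξ):
  V: 467 − 1(303.6) = 163.4
  M: 0 + 2(303.6) − 2(256.4) = 94.4
  U: 0 + 2(256.4) = 512.7

ξ₂ = 256 lbmol/h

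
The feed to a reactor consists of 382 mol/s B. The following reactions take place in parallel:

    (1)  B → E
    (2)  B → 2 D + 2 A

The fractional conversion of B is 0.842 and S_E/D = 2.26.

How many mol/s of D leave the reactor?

117 mol/s

Conversion of B: B consumed = 0.842 × 382 = 321.6 mol/s = 1ξ₁ + 1ξ₂.
Selectivity: 1ξ₁ / (2ξ₂) = 2.26 → ξ₁ = 4.52 ξ₂.
Substitute: (1·4.52 + 1) ξ₂ = 321.6 → ξ₂ = 58.27 mol/s, ξ₁ = 263.4 mol/s.
Outlet amounts (n = n₀ + Σ ν·ξ):
  B: 382 − 1(263.4) − 1(58.27) = 60.36
  E: 0 + 1(263.4) = 263.4
  D: 0 + 2(58.27) = 116.5
  A: 0 + 2(58.27) = 116.5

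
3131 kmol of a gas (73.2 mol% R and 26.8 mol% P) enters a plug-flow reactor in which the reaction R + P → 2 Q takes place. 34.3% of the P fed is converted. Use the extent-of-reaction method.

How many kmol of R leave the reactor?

P reacted = 0.343 × 839.1 = 287.8 kmol; ν_P = −1, so ξ = 287.8/1 = 287.8 kmol.
Outlet amounts (n = n₀ + ν ξ):
  R: 2292 − 1(287.8) = 2004
  P: 839.1 − 1(287.8) = 551.3
  Q: 0 + 2(287.8) = 575.6

2000 kmol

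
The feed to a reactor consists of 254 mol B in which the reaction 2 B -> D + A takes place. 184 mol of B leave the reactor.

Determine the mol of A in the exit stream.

35 mol

For B: n = n₀ − 2ξ → 184 = 254 − 2ξ, giving ξ = 35 mol.
Outlet amounts (n = n₀ + ν ξ):
  B: 254 − 2(35) = 184
  D: 0 + 1(35) = 35
  A: 0 + 1(35) = 35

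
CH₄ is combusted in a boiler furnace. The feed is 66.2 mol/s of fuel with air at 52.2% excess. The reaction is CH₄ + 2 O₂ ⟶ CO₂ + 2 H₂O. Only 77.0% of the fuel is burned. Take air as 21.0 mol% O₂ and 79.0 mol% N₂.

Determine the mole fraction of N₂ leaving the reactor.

Stoichiometric O₂ = 2 × 66.2 = 132.4 mol/s; O₂ fed = 132.4 × 1.522 = 201.5 mol/s.
N₂ fed = 201.5 × 79/21 = 758.1 mol/s.
Fuel reacted = 0.77 × 66.2 → ξ = 50.97 mol/s.
Outlet (n = n₀ + ν ξ):
  CH₄: 66.2 − 1(50.97) = 15.23
  O₂: 201.5 − 2(50.97) = 99.56
  N₂: 758.1 (inert)
  CO₂: 0 + 1(50.97) = 50.97
  H₂O: 0 + 2(50.97) = 101.9
Total out = 1026 mol/s; y_N₂ = 758.1 / 1026 = 0.739.

0.739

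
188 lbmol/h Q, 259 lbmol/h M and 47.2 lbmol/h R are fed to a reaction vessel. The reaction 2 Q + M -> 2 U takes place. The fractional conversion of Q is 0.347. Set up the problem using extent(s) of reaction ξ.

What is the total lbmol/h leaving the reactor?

Q reacted = 0.347 × 188 = 65.24 lbmol/h; ν_Q = −2, so ξ = 65.24/2 = 32.62 lbmol/h.
Outlet amounts (n = n₀ + ν ξ):
  Q: 188 − 2(32.62) = 122.8
  M: 259 − 1(32.62) = 226.4
  U: 0 + 2(32.62) = 65.24
  R: 47.2 (inert)
Total out = 122.8 + 226.4 + 65.24 + 47.2 = 461.6 lbmol/h.

462 lbmol/h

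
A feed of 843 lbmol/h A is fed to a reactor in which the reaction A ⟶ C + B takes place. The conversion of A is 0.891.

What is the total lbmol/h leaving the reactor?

A reacted = 0.891 × 843 = 751.1 lbmol/h; ν_A = −1, so ξ = 751.1/1 = 751.1 lbmol/h.
Outlet amounts (n = n₀ + ν ξ):
  A: 843 − 1(751.1) = 91.89
  C: 0 + 1(751.1) = 751.1
  B: 0 + 1(751.1) = 751.1
Total out = 91.89 + 751.1 + 751.1 = 1594 lbmol/h.

1590 lbmol/h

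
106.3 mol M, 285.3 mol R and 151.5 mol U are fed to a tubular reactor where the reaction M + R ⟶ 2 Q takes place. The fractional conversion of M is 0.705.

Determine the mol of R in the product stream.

210 mol

M reacted = 0.705 × 106.3 = 74.94 mol; ν_M = −1, so ξ = 74.94/1 = 74.94 mol.
Outlet amounts (n = n₀ + ν ξ):
  M: 106.3 − 1(74.94) = 31.36
  R: 285.3 − 1(74.94) = 210.4
  Q: 0 + 2(74.94) = 149.9
  U: 151.5 (inert)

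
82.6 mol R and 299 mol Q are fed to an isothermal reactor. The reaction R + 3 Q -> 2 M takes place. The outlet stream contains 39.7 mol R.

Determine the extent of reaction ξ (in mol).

ξ = 42.9 mol

For R: n = n₀ − 1ξ → 39.7 = 82.6 − 1ξ, giving ξ = 42.9 mol.
Outlet amounts (n = n₀ + ν ξ):
  R: 82.6 − 1(42.9) = 39.7
  Q: 299 − 3(42.9) = 170.3
  M: 0 + 2(42.9) = 85.8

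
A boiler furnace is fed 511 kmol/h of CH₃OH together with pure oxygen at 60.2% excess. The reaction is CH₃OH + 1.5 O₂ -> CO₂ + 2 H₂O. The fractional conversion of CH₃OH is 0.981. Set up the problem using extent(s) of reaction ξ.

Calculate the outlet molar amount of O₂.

476 kmol/h

Stoichiometric O₂ = 1.5 × 511 = 766.5 kmol/h; O₂ fed = 766.5 × 1.602 = 1228 kmol/h.
Fuel reacted = 0.981 × 511 → ξ = 501.3 kmol/h.
Outlet (n = n₀ + ν ξ):
  CH₃OH: 511 − 1(501.3) = 9.709
  O₂: 1228 − 1.5(501.3) = 476
  CO₂: 0 + 1(501.3) = 501.3
  H₂O: 0 + 2(501.3) = 1003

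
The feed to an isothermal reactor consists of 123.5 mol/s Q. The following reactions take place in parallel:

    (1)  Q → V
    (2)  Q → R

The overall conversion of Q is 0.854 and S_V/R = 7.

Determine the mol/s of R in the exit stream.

13.2 mol/s

Conversion of Q: Q consumed = 0.854 × 123.5 = 105.5 mol/s = 1ξ₁ + 1ξ₂.
Selectivity: 1ξ₁ / (1ξ₂) = 7 → ξ₁ = 7 ξ₂.
Substitute: (1·7 + 1) ξ₂ = 105.5 → ξ₂ = 13.18 mol/s, ξ₁ = 92.29 mol/s.
Outlet amounts (n = n₀ + Σ ν·ξ):
  Q: 123.5 − 1(92.29) − 1(13.18) = 18.03
  V: 0 + 1(92.29) = 92.29
  R: 0 + 1(13.18) = 13.18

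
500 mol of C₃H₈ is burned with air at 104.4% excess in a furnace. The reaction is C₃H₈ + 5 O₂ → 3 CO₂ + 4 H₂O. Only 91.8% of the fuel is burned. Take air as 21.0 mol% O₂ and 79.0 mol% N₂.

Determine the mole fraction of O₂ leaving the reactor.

0.111

Stoichiometric O₂ = 5 × 500 = 2500 mol; O₂ fed = 2500 × 2.044 = 5110 mol.
N₂ fed = 5110 × 79/21 = 19220 mol.
Fuel reacted = 0.918 × 500 → ξ = 459 mol.
Outlet (n = n₀ + ν ξ):
  C₃H₈: 500 − 1(459) = 41
  O₂: 5110 − 5(459) = 2815
  N₂: 19220 (inert)
  CO₂: 0 + 3(459) = 1377
  H₂O: 0 + 4(459) = 1836
Total out = 25290 mol; y_O₂ = 2815 / 25290 = 0.1113.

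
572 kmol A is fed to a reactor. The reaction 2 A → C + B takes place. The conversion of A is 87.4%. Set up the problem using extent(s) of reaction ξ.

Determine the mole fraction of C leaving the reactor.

A reacted = 0.874 × 572 = 499.9 kmol; ν_A = −2, so ξ = 499.9/2 = 250 kmol.
Outlet amounts (n = n₀ + ν ξ):
  A: 572 − 2(250) = 72.07
  C: 0 + 1(250) = 250
  B: 0 + 1(250) = 250
Total out = 572 kmol; y_C = 250 / 572 = 0.437.

0.437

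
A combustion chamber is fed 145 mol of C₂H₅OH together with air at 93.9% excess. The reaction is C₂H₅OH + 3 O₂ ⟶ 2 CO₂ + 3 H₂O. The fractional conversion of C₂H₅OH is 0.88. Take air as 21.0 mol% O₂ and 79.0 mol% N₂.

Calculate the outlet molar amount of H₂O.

Stoichiometric O₂ = 3 × 145 = 435 mol; O₂ fed = 435 × 1.939 = 843.5 mol.
N₂ fed = 843.5 × 79/21 = 3173 mol.
Fuel reacted = 0.88 × 145 → ξ = 127.6 mol.
Outlet (n = n₀ + ν ξ):
  C₂H₅OH: 145 − 1(127.6) = 17.4
  O₂: 843.5 − 3(127.6) = 460.7
  N₂: 3173 (inert)
  CO₂: 0 + 2(127.6) = 255.2
  H₂O: 0 + 3(127.6) = 382.8

383 mol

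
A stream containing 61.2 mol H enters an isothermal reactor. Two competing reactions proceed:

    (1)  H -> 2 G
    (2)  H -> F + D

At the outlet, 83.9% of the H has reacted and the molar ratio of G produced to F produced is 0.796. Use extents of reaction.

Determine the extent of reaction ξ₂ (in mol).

ξ₂ = 36.7 mol

Conversion of H: H consumed = 0.839 × 61.2 = 51.35 mol = 1ξ₁ + 1ξ₂.
Selectivity: 2ξ₁ / (1ξ₂) = 0.796 → ξ₁ = 0.398 ξ₂.
Substitute: (1·0.398 + 1) ξ₂ = 51.35 → ξ₂ = 36.73 mol, ξ₁ = 14.62 mol.
Outlet amounts (n = n₀ + Σ ν·ξ):
  H: 61.2 − 1(14.62) − 1(36.73) = 9.853
  G: 0 + 2(14.62) = 29.24
  F: 0 + 1(36.73) = 36.73
  D: 0 + 1(36.73) = 36.73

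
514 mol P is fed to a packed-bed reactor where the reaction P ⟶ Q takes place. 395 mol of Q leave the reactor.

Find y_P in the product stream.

0.232

For Q: n = n₀ + 1ξ → 395 = 0 + 1ξ, giving ξ = 395 mol.
Outlet amounts (n = n₀ + ν ξ):
  P: 514 − 1(395) = 119
  Q: 0 + 1(395) = 395
Total out = 514 mol; y_P = 119 / 514 = 0.2315.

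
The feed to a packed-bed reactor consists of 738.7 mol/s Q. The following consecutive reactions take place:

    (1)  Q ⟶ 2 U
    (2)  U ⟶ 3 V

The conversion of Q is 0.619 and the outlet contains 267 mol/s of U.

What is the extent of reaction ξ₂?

ξ₂ = 648 mol/s

Conversion of Q: Q consumed = 1ξ₁ = 0.619 × 738.7 → ξ₁ = 457.3 mol/s.
U balance: n_U = 0 + 2ξ₁ − 1ξ₂ = 267 → ξ₂ = (2·457.3 − 267)/1 = 647.5 mol/s.
Outlet amounts (n = n₀ + Σ ν·ξ):
  Q: 738.7 − 1(457.3) = 281.4
  U: 0 + 2(457.3) − 1(647.5) = 267
  V: 0 + 3(647.5) = 1943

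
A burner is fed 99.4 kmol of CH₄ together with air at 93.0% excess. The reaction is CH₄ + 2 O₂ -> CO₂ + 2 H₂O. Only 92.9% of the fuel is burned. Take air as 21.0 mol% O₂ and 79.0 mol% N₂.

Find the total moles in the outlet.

1930 kmol

Stoichiometric O₂ = 2 × 99.4 = 198.8 kmol; O₂ fed = 198.8 × 1.930 = 383.7 kmol.
N₂ fed = 383.7 × 79/21 = 1443 kmol.
Fuel reacted = 0.929 × 99.4 → ξ = 92.34 kmol.
Outlet (n = n₀ + ν ξ):
  CH₄: 99.4 − 1(92.34) = 7.057
  O₂: 383.7 − 2(92.34) = 199
  N₂: 1443 (inert)
  CO₂: 0 + 1(92.34) = 92.34
  H₂O: 0 + 2(92.34) = 184.7
Total out = 7.057 + 199 + 1443 + 92.34 + 184.7 = 1926 kmol.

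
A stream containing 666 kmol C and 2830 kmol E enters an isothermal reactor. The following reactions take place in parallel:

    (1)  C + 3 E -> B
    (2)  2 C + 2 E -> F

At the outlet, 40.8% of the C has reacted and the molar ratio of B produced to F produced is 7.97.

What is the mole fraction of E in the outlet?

Conversion of C: C consumed = 0.408 × 666 = 271.7 kmol = 1ξ₁ + 2ξ₂.
Selectivity: 1ξ₁ / (1ξ₂) = 7.97 → ξ₁ = 7.97 ξ₂.
Substitute: (1·7.97 + 2) ξ₂ = 271.7 → ξ₂ = 27.25 kmol, ξ₁ = 217.2 kmol.
Outlet amounts (n = n₀ + Σ ν·ξ):
  C: 666 − 1(217.2) − 2(27.25) = 394.3
  E: 2830 − 3(217.2) − 2(27.25) = 2124
  B: 0 + 1(217.2) = 217.2
  F: 0 + 1(27.25) = 27.25
Total out = 2763 kmol; y_E = 2124 / 2763 = 0.7688.

0.769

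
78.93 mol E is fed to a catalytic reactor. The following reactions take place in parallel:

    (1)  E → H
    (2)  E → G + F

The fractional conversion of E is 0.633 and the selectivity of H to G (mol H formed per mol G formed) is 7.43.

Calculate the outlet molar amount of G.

Conversion of E: E consumed = 0.633 × 78.93 = 49.96 mol = 1ξ₁ + 1ξ₂.
Selectivity: 1ξ₁ / (1ξ₂) = 7.43 → ξ₁ = 7.43 ξ₂.
Substitute: (1·7.43 + 1) ξ₂ = 49.96 → ξ₂ = 5.927 mol, ξ₁ = 44.04 mol.
Outlet amounts (n = n₀ + Σ ν·ξ):
  E: 78.93 − 1(44.04) − 1(5.927) = 28.97
  H: 0 + 1(44.04) = 44.04
  G: 0 + 1(5.927) = 5.927
  F: 0 + 1(5.927) = 5.927

5.93 mol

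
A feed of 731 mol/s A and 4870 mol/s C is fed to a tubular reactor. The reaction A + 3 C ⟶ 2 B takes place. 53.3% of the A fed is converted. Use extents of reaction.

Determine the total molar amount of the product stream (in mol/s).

4820 mol/s

A reacted = 0.533 × 731 = 389.6 mol/s; ν_A = −1, so ξ = 389.6/1 = 389.6 mol/s.
Outlet amounts (n = n₀ + ν ξ):
  A: 731 − 1(389.6) = 341.4
  C: 4870 − 3(389.6) = 3701
  B: 0 + 2(389.6) = 779.2
Total out = 341.4 + 3701 + 779.2 = 4822 mol/s.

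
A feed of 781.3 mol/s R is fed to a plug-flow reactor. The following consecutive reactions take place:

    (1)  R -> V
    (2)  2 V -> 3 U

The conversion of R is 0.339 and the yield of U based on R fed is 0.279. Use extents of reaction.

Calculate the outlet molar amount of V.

Conversion of R: R consumed = 1ξ₁ = 0.339 × 781.3 → ξ₁ = 264.9 mol/s.
Yield of U: 3ξ₂ / 781.3 = 0.279 → ξ₂ = 72.66 mol/s.
Outlet amounts (n = n₀ + Σ ν·ξ):
  R: 781.3 − 1(264.9) = 516.4
  V: 0 + 1(264.9) − 2(72.66) = 119.5
  U: 0 + 3(72.66) = 218

120 mol/s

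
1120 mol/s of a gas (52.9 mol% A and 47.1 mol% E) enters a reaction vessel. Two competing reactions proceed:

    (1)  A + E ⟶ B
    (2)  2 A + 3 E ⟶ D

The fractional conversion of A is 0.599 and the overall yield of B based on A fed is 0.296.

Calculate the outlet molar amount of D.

89.8 mol/s

Yield of B: 1ξ₁ / 592.5 = 0.296 → ξ₁ = 175.4 mol/s.
Conversion of A: 1ξ₁ + 2ξ₂ = 0.599 × 592.5 = 354.9 → ξ₂ = 89.76 mol/s.
Outlet amounts (n = n₀ + Σ ν·ξ):
  A: 592.5 − 1(175.4) − 2(89.76) = 237.6
  E: 527.5 − 1(175.4) − 3(89.76) = 82.86
  B: 0 + 1(175.4) = 175.4
  D: 0 + 1(89.76) = 89.76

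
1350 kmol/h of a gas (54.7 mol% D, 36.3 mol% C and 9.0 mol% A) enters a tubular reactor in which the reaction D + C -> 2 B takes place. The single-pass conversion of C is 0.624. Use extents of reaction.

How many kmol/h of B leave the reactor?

612 kmol/h

C reacted = 0.624 × 490 = 305.8 kmol/h; ν_C = −1, so ξ = 305.8/1 = 305.8 kmol/h.
Outlet amounts (n = n₀ + ν ξ):
  D: 738.5 − 1(305.8) = 432.7
  C: 490 − 1(305.8) = 184.3
  B: 0 + 2(305.8) = 611.6
  A: 121.5 (inert)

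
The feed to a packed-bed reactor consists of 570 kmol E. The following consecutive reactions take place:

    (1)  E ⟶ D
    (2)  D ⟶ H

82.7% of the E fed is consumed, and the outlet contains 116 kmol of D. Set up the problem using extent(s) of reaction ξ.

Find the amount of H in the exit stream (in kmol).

355 kmol

Conversion of E: E consumed = 1ξ₁ = 0.827 × 570 → ξ₁ = 471.4 kmol.
D balance: n_D = 0 + 1ξ₁ − 1ξ₂ = 116 → ξ₂ = (1·471.4 − 116)/1 = 355.4 kmol.
Outlet amounts (n = n₀ + Σ ν·ξ):
  E: 570 − 1(471.4) = 98.61
  D: 0 + 1(471.4) − 1(355.4) = 116
  H: 0 + 1(355.4) = 355.4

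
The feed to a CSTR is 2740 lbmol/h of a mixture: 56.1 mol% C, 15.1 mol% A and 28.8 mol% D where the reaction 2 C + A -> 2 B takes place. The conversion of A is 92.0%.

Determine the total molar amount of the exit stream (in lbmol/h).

2360 lbmol/h

A reacted = 0.92 × 413.7 = 380.6 lbmol/h; ν_A = −1, so ξ = 380.6/1 = 380.6 lbmol/h.
Outlet amounts (n = n₀ + ν ξ):
  C: 1537 − 2(380.6) = 775.9
  A: 413.7 − 1(380.6) = 33.1
  B: 0 + 2(380.6) = 761.3
  D: 789.1 (inert)
Total out = 775.9 + 33.1 + 761.3 + 789.1 = 2359 lbmol/h.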